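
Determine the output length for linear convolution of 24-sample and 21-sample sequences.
Linear/full convolution length: m + n - 1 = 24 + 21 - 1 = 44

44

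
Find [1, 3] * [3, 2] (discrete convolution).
y[0] = 1×3 = 3; y[1] = 1×2 + 3×3 = 11; y[2] = 3×2 = 6

[3, 11, 6]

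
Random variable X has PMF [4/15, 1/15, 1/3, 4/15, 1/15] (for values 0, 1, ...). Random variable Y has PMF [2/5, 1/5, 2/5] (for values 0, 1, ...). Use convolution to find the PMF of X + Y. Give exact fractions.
P(X+Y=k) = Σ_i P(X=i)·P(Y=k-i) — a convolution of [4/15, 1/15, 1/3, 4/15, 1/15] and [2/5, 1/5, 2/5]. P(X+Y=0) = (4/15)×(2/5) = 8/75; P(X+Y=1) = (4/15)×(1/5) + (1/15)×(2/5) = 4/75 + 2/75 = 2/25; P(X+Y=2) = (4/15)×(2/5) + (1/15)×(1/5) + (1/3)×(2/5) = 8/75 + 1/75 + 2/15 = 19/75; P(X+Y=3) = (1/15)×(2/5) + (1/3)×(1/5) + (4/15)×(2/5) = 2/75 + 1/15 + 8/75 = 1/5; P(X+Y=4) = (1/3)×(2/5) + (4/15)×(1/5) + (1/15)×(2/5) = 2/15 + 4/75 + 2/75 = 16/75; P(X+Y=5) = (4/15)×(2/5) + (1/15)×(1/5) = 8/75 + 1/75 = 3/25; P(X+Y=6) = (1/15)×(2/5) = 2/75. PMF: [8/75, 2/25, 19/75, 1/5, 16/75, 3/25, 2/75] (sums to 1 ✓)

[8/75, 2/25, 19/75, 1/5, 16/75, 3/25, 2/75]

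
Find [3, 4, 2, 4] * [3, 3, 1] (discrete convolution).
y[0] = 3×3 = 9; y[1] = 3×3 + 4×3 = 21; y[2] = 3×1 + 4×3 + 2×3 = 21; y[3] = 4×1 + 2×3 + 4×3 = 22; y[4] = 2×1 + 4×3 = 14; y[5] = 4×1 = 4

[9, 21, 21, 22, 14, 4]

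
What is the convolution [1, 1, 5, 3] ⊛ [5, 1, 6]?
y[0] = 1×5 = 5; y[1] = 1×1 + 1×5 = 6; y[2] = 1×6 + 1×1 + 5×5 = 32; y[3] = 1×6 + 5×1 + 3×5 = 26; y[4] = 5×6 + 3×1 = 33; y[5] = 3×6 = 18

[5, 6, 32, 26, 33, 18]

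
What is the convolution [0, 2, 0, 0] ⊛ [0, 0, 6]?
y[0] = 0×0 = 0; y[1] = 0×0 + 2×0 = 0; y[2] = 0×6 + 2×0 + 0×0 = 0; y[3] = 2×6 + 0×0 + 0×0 = 12; y[4] = 0×6 + 0×0 = 0; y[5] = 0×6 = 0

[0, 0, 0, 12, 0, 0]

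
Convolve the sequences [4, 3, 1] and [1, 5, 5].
y[0] = 4×1 = 4; y[1] = 4×5 + 3×1 = 23; y[2] = 4×5 + 3×5 + 1×1 = 36; y[3] = 3×5 + 1×5 = 20; y[4] = 1×5 = 5

[4, 23, 36, 20, 5]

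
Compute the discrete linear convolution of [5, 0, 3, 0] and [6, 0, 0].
y[0] = 5×6 = 30; y[1] = 5×0 + 0×6 = 0; y[2] = 5×0 + 0×0 + 3×6 = 18; y[3] = 0×0 + 3×0 + 0×6 = 0; y[4] = 3×0 + 0×0 = 0; y[5] = 0×0 = 0

[30, 0, 18, 0, 0, 0]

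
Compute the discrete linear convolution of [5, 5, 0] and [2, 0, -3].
y[0] = 5×2 = 10; y[1] = 5×0 + 5×2 = 10; y[2] = 5×-3 + 5×0 + 0×2 = -15; y[3] = 5×-3 + 0×0 = -15; y[4] = 0×-3 = 0

[10, 10, -15, -15, 0]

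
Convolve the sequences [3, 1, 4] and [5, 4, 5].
y[0] = 3×5 = 15; y[1] = 3×4 + 1×5 = 17; y[2] = 3×5 + 1×4 + 4×5 = 39; y[3] = 1×5 + 4×4 = 21; y[4] = 4×5 = 20

[15, 17, 39, 21, 20]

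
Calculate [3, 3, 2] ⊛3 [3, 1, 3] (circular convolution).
Use y[k] = Σ_j x[j]·h[(k-j) mod 3]. y[0] = 3×3 + 3×3 + 2×1 = 20; y[1] = 3×1 + 3×3 + 2×3 = 18; y[2] = 3×3 + 3×1 + 2×3 = 18. Result: [20, 18, 18]

[20, 18, 18]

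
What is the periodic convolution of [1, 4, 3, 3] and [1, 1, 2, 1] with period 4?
Use y[k] = Σ_j a[j]·b[(k-j) mod 4]. y[0] = 1×1 + 4×1 + 3×2 + 3×1 = 14; y[1] = 1×1 + 4×1 + 3×1 + 3×2 = 14; y[2] = 1×2 + 4×1 + 3×1 + 3×1 = 12; y[3] = 1×1 + 4×2 + 3×1 + 3×1 = 15. Result: [14, 14, 12, 15]

[14, 14, 12, 15]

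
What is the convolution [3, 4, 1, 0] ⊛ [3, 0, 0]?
y[0] = 3×3 = 9; y[1] = 3×0 + 4×3 = 12; y[2] = 3×0 + 4×0 + 1×3 = 3; y[3] = 4×0 + 1×0 + 0×3 = 0; y[4] = 1×0 + 0×0 = 0; y[5] = 0×0 = 0

[9, 12, 3, 0, 0, 0]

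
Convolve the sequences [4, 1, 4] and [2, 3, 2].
y[0] = 4×2 = 8; y[1] = 4×3 + 1×2 = 14; y[2] = 4×2 + 1×3 + 4×2 = 19; y[3] = 1×2 + 4×3 = 14; y[4] = 4×2 = 8

[8, 14, 19, 14, 8]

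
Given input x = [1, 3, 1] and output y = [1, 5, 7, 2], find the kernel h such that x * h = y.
Output length 4 = len(x) + len(h) - 1 ⇒ len(h) = 2. Solve h forward using h[k] = (y[k] - Σ_{i≥1} x[i]·h[k-i]) / x[0]: h[0] = y[0] / x[0] = 1 / 1 = 1; h[1] = (y[1] - 3×1) / x[0] = (5 - 3×1) / 1 = 2. So h = [1, 2]. Forward-check [1, 3, 1] * [1, 2]: y[0] = 1×1 = 1; y[1] = 1×2 + 3×1 = 5; y[2] = 3×2 + 1×1 = 7; y[3] = 1×2 = 2 → [1, 5, 7, 2] ✓

[1, 2]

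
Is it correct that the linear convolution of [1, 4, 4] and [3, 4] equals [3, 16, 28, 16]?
Recompute linear convolution of [1, 4, 4] and [3, 4]: y[0] = 1×3 = 3; y[1] = 1×4 + 4×3 = 16; y[2] = 4×4 + 4×3 = 28; y[3] = 4×4 = 16 → [3, 16, 28, 16]. Given [3, 16, 28, 16] matches, so answer: Yes

Yes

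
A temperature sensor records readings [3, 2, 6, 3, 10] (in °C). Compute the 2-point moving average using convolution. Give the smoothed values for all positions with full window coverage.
2-point moving average kernel = [1, 1]. Apply in 'valid' mode (full window coverage): avg[0] = (3 + 2) / 2 = 2.5; avg[1] = (2 + 6) / 2 = 4.0; avg[2] = (6 + 3) / 2 = 4.5; avg[3] = (3 + 10) / 2 = 6.5. Smoothed values: [2.5, 4.0, 4.5, 6.5]

[2.5, 4.0, 4.5, 6.5]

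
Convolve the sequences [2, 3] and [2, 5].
y[0] = 2×2 = 4; y[1] = 2×5 + 3×2 = 16; y[2] = 3×5 = 15

[4, 16, 15]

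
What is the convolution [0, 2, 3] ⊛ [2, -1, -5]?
y[0] = 0×2 = 0; y[1] = 0×-1 + 2×2 = 4; y[2] = 0×-5 + 2×-1 + 3×2 = 4; y[3] = 2×-5 + 3×-1 = -13; y[4] = 3×-5 = -15

[0, 4, 4, -13, -15]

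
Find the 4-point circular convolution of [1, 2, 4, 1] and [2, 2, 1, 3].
Use y[k] = Σ_j f[j]·g[(k-j) mod 4]. y[0] = 1×2 + 2×3 + 4×1 + 1×2 = 14; y[1] = 1×2 + 2×2 + 4×3 + 1×1 = 19; y[2] = 1×1 + 2×2 + 4×2 + 1×3 = 16; y[3] = 1×3 + 2×1 + 4×2 + 1×2 = 15. Result: [14, 19, 16, 15]

[14, 19, 16, 15]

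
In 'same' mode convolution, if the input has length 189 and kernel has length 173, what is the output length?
'Same' mode returns an output with the same length as the input: 189

189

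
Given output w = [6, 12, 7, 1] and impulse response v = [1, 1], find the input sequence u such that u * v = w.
Deconvolve w=[6, 12, 7, 1] by v=[1, 1]. Since v[0]=1, solve forward: u[0] = w[0] / 1 = 6; u[1] = (w[1] - 6×1) / 1 = 6; u[2] = (w[2] - 6×1) / 1 = 1. So u = [6, 6, 1]. Check by forward convolution: w[0] = 6×1 = 6; w[1] = 6×1 + 6×1 = 12; w[2] = 6×1 + 1×1 = 7; w[3] = 1×1 = 1

[6, 6, 1]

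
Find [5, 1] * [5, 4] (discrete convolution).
y[0] = 5×5 = 25; y[1] = 5×4 + 1×5 = 25; y[2] = 1×4 = 4

[25, 25, 4]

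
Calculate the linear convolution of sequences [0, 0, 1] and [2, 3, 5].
y[0] = 0×2 = 0; y[1] = 0×3 + 0×2 = 0; y[2] = 0×5 + 0×3 + 1×2 = 2; y[3] = 0×5 + 1×3 = 3; y[4] = 1×5 = 5

[0, 0, 2, 3, 5]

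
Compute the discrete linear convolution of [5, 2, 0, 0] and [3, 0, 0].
y[0] = 5×3 = 15; y[1] = 5×0 + 2×3 = 6; y[2] = 5×0 + 2×0 + 0×3 = 0; y[3] = 2×0 + 0×0 + 0×3 = 0; y[4] = 0×0 + 0×0 = 0; y[5] = 0×0 = 0

[15, 6, 0, 0, 0, 0]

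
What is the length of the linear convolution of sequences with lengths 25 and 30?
Linear/full convolution length: m + n - 1 = 25 + 30 - 1 = 54

54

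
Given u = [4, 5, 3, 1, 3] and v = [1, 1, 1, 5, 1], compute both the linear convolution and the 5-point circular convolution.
Linear: y_lin[0] = 4×1 = 4; y_lin[1] = 4×1 + 5×1 = 9; y_lin[2] = 4×1 + 5×1 + 3×1 = 12; y_lin[3] = 4×5 + 5×1 + 3×1 + 1×1 = 29; y_lin[4] = 4×1 + 5×5 + 3×1 + 1×1 + 3×1 = 36; y_lin[5] = 5×1 + 3×5 + 1×1 + 3×1 = 24; y_lin[6] = 3×1 + 1×5 + 3×1 = 11; y_lin[7] = 1×1 + 3×5 = 16; y_lin[8] = 3×1 = 3 → [4, 9, 12, 29, 36, 24, 11, 16, 3]. Circular (length 5): y[0] = 4×1 + 5×1 + 3×5 + 1×1 + 3×1 = 28; y[1] = 4×1 + 5×1 + 3×1 + 1×5 + 3×1 = 20; y[2] = 4×1 + 5×1 + 3×1 + 1×1 + 3×5 = 28; y[3] = 4×5 + 5×1 + 3×1 + 1×1 + 3×1 = 32; y[4] = 4×1 + 5×5 + 3×1 + 1×1 + 3×1 = 36 → [28, 20, 28, 32, 36]

Linear: [4, 9, 12, 29, 36, 24, 11, 16, 3], Circular: [28, 20, 28, 32, 36]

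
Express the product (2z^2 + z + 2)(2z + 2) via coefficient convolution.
Ascending coefficients: a = [2, 1, 2], b = [2, 2]. c[0] = 2×2 = 4; c[1] = 2×2 + 1×2 = 6; c[2] = 1×2 + 2×2 = 6; c[3] = 2×2 = 4. Result coefficients: [4, 6, 6, 4] → 4z^3 + 6z^2 + 6z + 4

4z^3 + 6z^2 + 6z + 4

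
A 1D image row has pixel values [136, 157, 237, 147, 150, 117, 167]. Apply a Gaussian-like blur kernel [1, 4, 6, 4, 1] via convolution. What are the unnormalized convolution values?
Convolve image row [136, 157, 237, 147, 150, 117, 167] with kernel [1, 4, 6, 4, 1]: y[0] = 136×1 = 136; y[1] = 136×4 + 157×1 = 701; y[2] = 136×6 + 157×4 + 237×1 = 1681; y[3] = 136×4 + 157×6 + 237×4 + 147×1 = 2581; y[4] = 136×1 + 157×4 + 237×6 + 147×4 + 150×1 = 2924; y[5] = 157×1 + 237×4 + 147×6 + 150×4 + 117×1 = 2704; y[6] = 237×1 + 147×4 + 150×6 + 117×4 + 167×1 = 2360; y[7] = 147×1 + 150×4 + 117×6 + 167×4 = 2117; y[8] = 150×1 + 117×4 + 167×6 = 1620; y[9] = 117×1 + 167×4 = 785; y[10] = 167×1 = 167 → [136, 701, 1681, 2581, 2924, 2704, 2360, 2117, 1620, 785, 167]. Normalization factor = sum(kernel) = 16.

[136, 701, 1681, 2581, 2924, 2704, 2360, 2117, 1620, 785, 167]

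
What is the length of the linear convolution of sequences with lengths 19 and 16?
Linear/full convolution length: m + n - 1 = 19 + 16 - 1 = 34

34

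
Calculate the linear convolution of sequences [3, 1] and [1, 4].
y[0] = 3×1 = 3; y[1] = 3×4 + 1×1 = 13; y[2] = 1×4 = 4

[3, 13, 4]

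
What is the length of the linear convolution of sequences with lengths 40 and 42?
Linear/full convolution length: m + n - 1 = 40 + 42 - 1 = 81

81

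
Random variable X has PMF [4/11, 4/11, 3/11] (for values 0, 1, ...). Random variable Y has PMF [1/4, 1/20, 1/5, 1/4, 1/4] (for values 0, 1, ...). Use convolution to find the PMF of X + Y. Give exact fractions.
P(X+Y=k) = Σ_i P(X=i)·P(Y=k-i) — a convolution of [4/11, 4/11, 3/11] and [1/4, 1/20, 1/5, 1/4, 1/4]. P(X+Y=0) = (4/11)×(1/4) = 1/11; P(X+Y=1) = (4/11)×(1/20) + (4/11)×(1/4) = 1/55 + 1/11 = 6/55; P(X+Y=2) = (4/11)×(1/5) + (4/11)×(1/20) + (3/11)×(1/4) = 4/55 + 1/55 + 3/44 = 7/44; P(X+Y=3) = (4/11)×(1/4) + (4/11)×(1/5) + (3/11)×(1/20) = 1/11 + 4/55 + 3/220 = 39/220; P(X+Y=4) = (4/11)×(1/4) + (4/11)×(1/4) + (3/11)×(1/5) = 1/11 + 1/11 + 3/55 = 13/55; P(X+Y=5) = (4/11)×(1/4) + (3/11)×(1/4) = 1/11 + 3/44 = 7/44; P(X+Y=6) = (3/11)×(1/4) = 3/44. PMF: [1/11, 6/55, 7/44, 39/220, 13/55, 7/44, 3/44] (sums to 1 ✓)

[1/11, 6/55, 7/44, 39/220, 13/55, 7/44, 3/44]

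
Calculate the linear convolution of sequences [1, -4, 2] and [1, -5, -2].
y[0] = 1×1 = 1; y[1] = 1×-5 + -4×1 = -9; y[2] = 1×-2 + -4×-5 + 2×1 = 20; y[3] = -4×-2 + 2×-5 = -2; y[4] = 2×-2 = -4

[1, -9, 20, -2, -4]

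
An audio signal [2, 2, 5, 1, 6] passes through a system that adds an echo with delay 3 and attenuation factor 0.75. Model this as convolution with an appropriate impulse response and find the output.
Direct-path + delayed-attenuated-path model → impulse response h = [1, 0, 0, 0.75] (1 at lag 0, 0.75 at lag 3). Output y[n] = x[n] + 0.75·x[n - 3] (with x[n] = 0 outside 0..4): y[0] = 2 + 0.75×0 = 2; y[1] = 2 + 0.75×0 = 2; y[2] = 5 + 0.75×0 = 5; y[3] = 1 + 0.75×2 = 2.5; y[4] = 6 + 0.75×2 = 7.5; y[5] = 0 + 0.75×5 = 3.75; y[6] = 0 + 0.75×1 = 0.75; y[7] = 0 + 0.75×6 = 4.5. So y = [2, 2, 5, 2.5, 7.5, 3.75, 0.75, 4.5]

[2, 2, 5, 2.5, 7.5, 3.75, 0.75, 4.5]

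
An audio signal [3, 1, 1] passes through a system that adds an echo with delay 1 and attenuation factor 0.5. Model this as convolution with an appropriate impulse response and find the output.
Direct-path + delayed-attenuated-path model → impulse response h = [1, 0.5] (1 at lag 0, 0.5 at lag 1). Output y[n] = x[n] + 0.5·x[n - 1] (with x[n] = 0 outside 0..2): y[0] = 3 + 0.5×0 = 3; y[1] = 1 + 0.5×3 = 2.5; y[2] = 1 + 0.5×1 = 1.5; y[3] = 0 + 0.5×1 = 0.5. So y = [3, 2.5, 1.5, 0.5]

[3, 2.5, 1.5, 0.5]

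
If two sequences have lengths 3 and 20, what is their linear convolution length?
Linear/full convolution length: m + n - 1 = 3 + 20 - 1 = 22

22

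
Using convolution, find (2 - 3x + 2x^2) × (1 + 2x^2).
Ascending coefficients: a = [2, -3, 2], b = [1, 0, 2]. c[0] = 2×1 = 2; c[1] = 2×0 + -3×1 = -3; c[2] = 2×2 + -3×0 + 2×1 = 6; c[3] = -3×2 + 2×0 = -6; c[4] = 2×2 = 4. Result coefficients: [2, -3, 6, -6, 4] → 2 - 3x + 6x^2 - 6x^3 + 4x^4

2 - 3x + 6x^2 - 6x^3 + 4x^4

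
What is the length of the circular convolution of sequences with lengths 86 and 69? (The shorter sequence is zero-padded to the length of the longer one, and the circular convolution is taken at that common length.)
Circular convolution (zero-padding the shorter input) has length max(m, n) = max(86, 69) = 86

86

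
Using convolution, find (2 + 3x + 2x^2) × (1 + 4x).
Ascending coefficients: a = [2, 3, 2], b = [1, 4]. c[0] = 2×1 = 2; c[1] = 2×4 + 3×1 = 11; c[2] = 3×4 + 2×1 = 14; c[3] = 2×4 = 8. Result coefficients: [2, 11, 14, 8] → 2 + 11x + 14x^2 + 8x^3

2 + 11x + 14x^2 + 8x^3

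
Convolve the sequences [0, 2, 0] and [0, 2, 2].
y[0] = 0×0 = 0; y[1] = 0×2 + 2×0 = 0; y[2] = 0×2 + 2×2 + 0×0 = 4; y[3] = 2×2 + 0×2 = 4; y[4] = 0×2 = 0

[0, 0, 4, 4, 0]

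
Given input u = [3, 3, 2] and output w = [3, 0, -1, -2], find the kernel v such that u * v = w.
Output length 4 = len(u) + len(v) - 1 ⇒ len(v) = 2. Solve v forward using v[k] = (w[k] - Σ_{i≥1} u[i]·v[k-i]) / u[0]: v[0] = w[0] / u[0] = 3 / 3 = 1; v[1] = (w[1] - 3×1) / u[0] = (0 - 3×1) / 3 = -1. So v = [1, -1]. Forward-check [3, 3, 2] * [1, -1]: w[0] = 3×1 = 3; w[1] = 3×-1 + 3×1 = 0; w[2] = 3×-1 + 2×1 = -1; w[3] = 2×-1 = -2 → [3, 0, -1, -2] ✓

[1, -1]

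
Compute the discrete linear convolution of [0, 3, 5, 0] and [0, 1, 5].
y[0] = 0×0 = 0; y[1] = 0×1 + 3×0 = 0; y[2] = 0×5 + 3×1 + 5×0 = 3; y[3] = 3×5 + 5×1 + 0×0 = 20; y[4] = 5×5 + 0×1 = 25; y[5] = 0×5 = 0

[0, 0, 3, 20, 25, 0]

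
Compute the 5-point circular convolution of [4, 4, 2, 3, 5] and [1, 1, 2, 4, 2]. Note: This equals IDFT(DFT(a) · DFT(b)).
Either evaluate y[k] = Σ_j a[j]·b[(k-j) mod 5] directly, or use IDFT(DFT(a) · DFT(b)). y[0] = 4×1 + 4×2 + 2×4 + 3×2 + 5×1 = 31; y[1] = 4×1 + 4×1 + 2×2 + 3×4 + 5×2 = 34; y[2] = 4×2 + 4×1 + 2×1 + 3×2 + 5×4 = 40; y[3] = 4×4 + 4×2 + 2×1 + 3×1 + 5×2 = 39; y[4] = 4×2 + 4×4 + 2×2 + 3×1 + 5×1 = 36. Result: [31, 34, 40, 39, 36]

[31, 34, 40, 39, 36]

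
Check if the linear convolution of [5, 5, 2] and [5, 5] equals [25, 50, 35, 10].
Recompute linear convolution of [5, 5, 2] and [5, 5]: y[0] = 5×5 = 25; y[1] = 5×5 + 5×5 = 50; y[2] = 5×5 + 2×5 = 35; y[3] = 2×5 = 10 → [25, 50, 35, 10]. Given [25, 50, 35, 10] matches, so answer: Yes

Yes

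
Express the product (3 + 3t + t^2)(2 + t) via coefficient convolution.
Ascending coefficients: a = [3, 3, 1], b = [2, 1]. c[0] = 3×2 = 6; c[1] = 3×1 + 3×2 = 9; c[2] = 3×1 + 1×2 = 5; c[3] = 1×1 = 1. Result coefficients: [6, 9, 5, 1] → 6 + 9t + 5t^2 + t^3

6 + 9t + 5t^2 + t^3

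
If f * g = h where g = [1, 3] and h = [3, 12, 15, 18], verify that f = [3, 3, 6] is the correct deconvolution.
Forward-compute [3, 3, 6] * [1, 3]: h[0] = 3×1 = 3; h[1] = 3×3 + 3×1 = 12; h[2] = 3×3 + 6×1 = 15; h[3] = 6×3 = 18 → [3, 12, 15, 18]. Matches given h = [3, 12, 15, 18], so verified.

Verified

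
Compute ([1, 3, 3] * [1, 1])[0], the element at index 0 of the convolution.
Use y[k] = Σ_i a[i]·b[k-i] at k=0. y[0] = 1×1 = 1

1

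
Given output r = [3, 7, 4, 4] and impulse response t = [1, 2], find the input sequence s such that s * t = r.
Deconvolve r=[3, 7, 4, 4] by t=[1, 2]. Since t[0]=1, solve forward: s[0] = r[0] / 1 = 3; s[1] = (r[1] - 3×2) / 1 = 1; s[2] = (r[2] - 1×2) / 1 = 2. So s = [3, 1, 2]. Check by forward convolution: r[0] = 3×1 = 3; r[1] = 3×2 + 1×1 = 7; r[2] = 1×2 + 2×1 = 4; r[3] = 2×2 = 4

[3, 1, 2]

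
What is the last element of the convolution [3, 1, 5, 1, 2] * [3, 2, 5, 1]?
Use y[k] = Σ_i a[i]·b[k-i] at k=7. y[7] = 2×1 = 2

2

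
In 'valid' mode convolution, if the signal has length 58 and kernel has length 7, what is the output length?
'Valid' mode counts only positions where the kernel fully overlaps the signal: m - n + 1 = 58 - 7 + 1 = 52

52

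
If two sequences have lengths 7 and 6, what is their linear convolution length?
Linear/full convolution length: m + n - 1 = 7 + 6 - 1 = 12

12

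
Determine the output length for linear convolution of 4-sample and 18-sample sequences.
Linear/full convolution length: m + n - 1 = 4 + 18 - 1 = 21

21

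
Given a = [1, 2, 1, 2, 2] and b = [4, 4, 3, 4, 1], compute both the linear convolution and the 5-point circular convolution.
Linear: y_lin[0] = 1×4 = 4; y_lin[1] = 1×4 + 2×4 = 12; y_lin[2] = 1×3 + 2×4 + 1×4 = 15; y_lin[3] = 1×4 + 2×3 + 1×4 + 2×4 = 22; y_lin[4] = 1×1 + 2×4 + 1×3 + 2×4 + 2×4 = 28; y_lin[5] = 2×1 + 1×4 + 2×3 + 2×4 = 20; y_lin[6] = 1×1 + 2×4 + 2×3 = 15; y_lin[7] = 2×1 + 2×4 = 10; y_lin[8] = 2×1 = 2 → [4, 12, 15, 22, 28, 20, 15, 10, 2]. Circular (length 5): y[0] = 1×4 + 2×1 + 1×4 + 2×3 + 2×4 = 24; y[1] = 1×4 + 2×4 + 1×1 + 2×4 + 2×3 = 27; y[2] = 1×3 + 2×4 + 1×4 + 2×1 + 2×4 = 25; y[3] = 1×4 + 2×3 + 1×4 + 2×4 + 2×1 = 24; y[4] = 1×1 + 2×4 + 1×3 + 2×4 + 2×4 = 28 → [24, 27, 25, 24, 28]

Linear: [4, 12, 15, 22, 28, 20, 15, 10, 2], Circular: [24, 27, 25, 24, 28]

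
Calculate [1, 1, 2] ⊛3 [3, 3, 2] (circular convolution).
Use y[k] = Σ_j u[j]·v[(k-j) mod 3]. y[0] = 1×3 + 1×2 + 2×3 = 11; y[1] = 1×3 + 1×3 + 2×2 = 10; y[2] = 1×2 + 1×3 + 2×3 = 11. Result: [11, 10, 11]

[11, 10, 11]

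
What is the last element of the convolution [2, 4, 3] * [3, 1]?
Use y[k] = Σ_i a[i]·b[k-i] at k=3. y[3] = 3×1 = 3

3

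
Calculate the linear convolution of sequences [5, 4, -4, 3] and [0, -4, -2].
y[0] = 5×0 = 0; y[1] = 5×-4 + 4×0 = -20; y[2] = 5×-2 + 4×-4 + -4×0 = -26; y[3] = 4×-2 + -4×-4 + 3×0 = 8; y[4] = -4×-2 + 3×-4 = -4; y[5] = 3×-2 = -6

[0, -20, -26, 8, -4, -6]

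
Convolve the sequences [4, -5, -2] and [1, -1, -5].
y[0] = 4×1 = 4; y[1] = 4×-1 + -5×1 = -9; y[2] = 4×-5 + -5×-1 + -2×1 = -17; y[3] = -5×-5 + -2×-1 = 27; y[4] = -2×-5 = 10

[4, -9, -17, 27, 10]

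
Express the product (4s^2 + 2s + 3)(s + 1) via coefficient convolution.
Ascending coefficients: a = [3, 2, 4], b = [1, 1]. c[0] = 3×1 = 3; c[1] = 3×1 + 2×1 = 5; c[2] = 2×1 + 4×1 = 6; c[3] = 4×1 = 4. Result coefficients: [3, 5, 6, 4] → 4s^3 + 6s^2 + 5s + 3

4s^3 + 6s^2 + 5s + 3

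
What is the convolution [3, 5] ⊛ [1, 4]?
y[0] = 3×1 = 3; y[1] = 3×4 + 5×1 = 17; y[2] = 5×4 = 20

[3, 17, 20]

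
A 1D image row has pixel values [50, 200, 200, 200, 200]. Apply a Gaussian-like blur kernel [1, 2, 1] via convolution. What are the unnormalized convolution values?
Convolve image row [50, 200, 200, 200, 200] with kernel [1, 2, 1]: y[0] = 50×1 = 50; y[1] = 50×2 + 200×1 = 300; y[2] = 50×1 + 200×2 + 200×1 = 650; y[3] = 200×1 + 200×2 + 200×1 = 800; y[4] = 200×1 + 200×2 + 200×1 = 800; y[5] = 200×1 + 200×2 = 600; y[6] = 200×1 = 200 → [50, 300, 650, 800, 800, 600, 200]. Normalization factor = sum(kernel) = 4.

[50, 300, 650, 800, 800, 600, 200]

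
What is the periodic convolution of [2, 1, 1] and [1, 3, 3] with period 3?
Use y[k] = Σ_j a[j]·b[(k-j) mod 3]. y[0] = 2×1 + 1×3 + 1×3 = 8; y[1] = 2×3 + 1×1 + 1×3 = 10; y[2] = 2×3 + 1×3 + 1×1 = 10. Result: [8, 10, 10]

[8, 10, 10]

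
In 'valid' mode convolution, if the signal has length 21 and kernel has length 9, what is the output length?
'Valid' mode counts only positions where the kernel fully overlaps the signal: m - n + 1 = 21 - 9 + 1 = 13

13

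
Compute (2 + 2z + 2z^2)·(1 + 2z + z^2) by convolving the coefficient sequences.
Ascending coefficients: a = [2, 2, 2], b = [1, 2, 1]. c[0] = 2×1 = 2; c[1] = 2×2 + 2×1 = 6; c[2] = 2×1 + 2×2 + 2×1 = 8; c[3] = 2×1 + 2×2 = 6; c[4] = 2×1 = 2. Result coefficients: [2, 6, 8, 6, 2] → 2 + 6z + 8z^2 + 6z^3 + 2z^4

2 + 6z + 8z^2 + 6z^3 + 2z^4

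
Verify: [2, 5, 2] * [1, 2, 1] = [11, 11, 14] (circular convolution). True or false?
Recompute circular convolution of [2, 5, 2] and [1, 2, 1]: y[0] = 2×1 + 5×1 + 2×2 = 11; y[1] = 2×2 + 5×1 + 2×1 = 11; y[2] = 2×1 + 5×2 + 2×1 = 14 → [11, 11, 14]. Given [11, 11, 14] matches, so answer: Yes

Yes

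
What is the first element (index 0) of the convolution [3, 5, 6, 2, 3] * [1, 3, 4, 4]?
Use y[k] = Σ_i a[i]·b[k-i] at k=0. y[0] = 3×1 = 3

3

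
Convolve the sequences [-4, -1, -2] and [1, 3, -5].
y[0] = -4×1 = -4; y[1] = -4×3 + -1×1 = -13; y[2] = -4×-5 + -1×3 + -2×1 = 15; y[3] = -1×-5 + -2×3 = -1; y[4] = -2×-5 = 10

[-4, -13, 15, -1, 10]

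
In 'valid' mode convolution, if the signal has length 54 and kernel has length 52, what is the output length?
'Valid' mode counts only positions where the kernel fully overlaps the signal: m - n + 1 = 54 - 52 + 1 = 3

3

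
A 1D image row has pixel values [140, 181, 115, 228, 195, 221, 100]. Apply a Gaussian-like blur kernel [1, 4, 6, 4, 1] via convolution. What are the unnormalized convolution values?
Convolve image row [140, 181, 115, 228, 195, 221, 100] with kernel [1, 4, 6, 4, 1]: y[0] = 140×1 = 140; y[1] = 140×4 + 181×1 = 741; y[2] = 140×6 + 181×4 + 115×1 = 1679; y[3] = 140×4 + 181×6 + 115×4 + 228×1 = 2334; y[4] = 140×1 + 181×4 + 115×6 + 228×4 + 195×1 = 2661; y[5] = 181×1 + 115×4 + 228×6 + 195×4 + 221×1 = 3010; y[6] = 115×1 + 228×4 + 195×6 + 221×4 + 100×1 = 3181; y[7] = 228×1 + 195×4 + 221×6 + 100×4 = 2734; y[8] = 195×1 + 221×4 + 100×6 = 1679; y[9] = 221×1 + 100×4 = 621; y[10] = 100×1 = 100 → [140, 741, 1679, 2334, 2661, 3010, 3181, 2734, 1679, 621, 100]. Normalization factor = sum(kernel) = 16.

[140, 741, 1679, 2334, 2661, 3010, 3181, 2734, 1679, 621, 100]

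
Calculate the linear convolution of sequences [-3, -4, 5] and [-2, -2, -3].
y[0] = -3×-2 = 6; y[1] = -3×-2 + -4×-2 = 14; y[2] = -3×-3 + -4×-2 + 5×-2 = 7; y[3] = -4×-3 + 5×-2 = 2; y[4] = 5×-3 = -15

[6, 14, 7, 2, -15]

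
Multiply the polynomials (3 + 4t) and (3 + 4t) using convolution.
Ascending coefficients: a = [3, 4], b = [3, 4]. c[0] = 3×3 = 9; c[1] = 3×4 + 4×3 = 24; c[2] = 4×4 = 16. Result coefficients: [9, 24, 16] → 9 + 24t + 16t^2

9 + 24t + 16t^2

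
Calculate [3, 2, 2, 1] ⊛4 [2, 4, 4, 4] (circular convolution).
Use y[k] = Σ_j u[j]·v[(k-j) mod 4]. y[0] = 3×2 + 2×4 + 2×4 + 1×4 = 26; y[1] = 3×4 + 2×2 + 2×4 + 1×4 = 28; y[2] = 3×4 + 2×4 + 2×2 + 1×4 = 28; y[3] = 3×4 + 2×4 + 2×4 + 1×2 = 30. Result: [26, 28, 28, 30]

[26, 28, 28, 30]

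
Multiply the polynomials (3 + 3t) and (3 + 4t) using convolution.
Ascending coefficients: a = [3, 3], b = [3, 4]. c[0] = 3×3 = 9; c[1] = 3×4 + 3×3 = 21; c[2] = 3×4 = 12. Result coefficients: [9, 21, 12] → 9 + 21t + 12t^2

9 + 21t + 12t^2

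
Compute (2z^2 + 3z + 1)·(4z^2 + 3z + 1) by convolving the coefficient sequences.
Ascending coefficients: a = [1, 3, 2], b = [1, 3, 4]. c[0] = 1×1 = 1; c[1] = 1×3 + 3×1 = 6; c[2] = 1×4 + 3×3 + 2×1 = 15; c[3] = 3×4 + 2×3 = 18; c[4] = 2×4 = 8. Result coefficients: [1, 6, 15, 18, 8] → 8z^4 + 18z^3 + 15z^2 + 6z + 1

8z^4 + 18z^3 + 15z^2 + 6z + 1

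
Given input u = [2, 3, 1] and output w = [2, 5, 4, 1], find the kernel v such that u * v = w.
Output length 4 = len(u) + len(v) - 1 ⇒ len(v) = 2. Solve v forward using v[k] = (w[k] - Σ_{i≥1} u[i]·v[k-i]) / u[0]: v[0] = w[0] / u[0] = 2 / 2 = 1; v[1] = (w[1] - 3×1) / u[0] = (5 - 3×1) / 2 = 1. So v = [1, 1]. Forward-check [2, 3, 1] * [1, 1]: w[0] = 2×1 = 2; w[1] = 2×1 + 3×1 = 5; w[2] = 3×1 + 1×1 = 4; w[3] = 1×1 = 1 → [2, 5, 4, 1] ✓

[1, 1]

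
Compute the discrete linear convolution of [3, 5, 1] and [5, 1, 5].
y[0] = 3×5 = 15; y[1] = 3×1 + 5×5 = 28; y[2] = 3×5 + 5×1 + 1×5 = 25; y[3] = 5×5 + 1×1 = 26; y[4] = 1×5 = 5

[15, 28, 25, 26, 5]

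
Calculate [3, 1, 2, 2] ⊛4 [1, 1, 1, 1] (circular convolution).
Use y[k] = Σ_j s[j]·t[(k-j) mod 4]. y[0] = 3×1 + 1×1 + 2×1 + 2×1 = 8; y[1] = 3×1 + 1×1 + 2×1 + 2×1 = 8; y[2] = 3×1 + 1×1 + 2×1 + 2×1 = 8; y[3] = 3×1 + 1×1 + 2×1 + 2×1 = 8. Result: [8, 8, 8, 8]

[8, 8, 8, 8]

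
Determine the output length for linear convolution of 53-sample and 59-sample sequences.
Linear/full convolution length: m + n - 1 = 53 + 59 - 1 = 111

111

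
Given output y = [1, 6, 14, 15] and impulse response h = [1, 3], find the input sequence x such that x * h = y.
Deconvolve y=[1, 6, 14, 15] by h=[1, 3]. Since h[0]=1, solve forward: x[0] = y[0] / 1 = 1; x[1] = (y[1] - 1×3) / 1 = 3; x[2] = (y[2] - 3×3) / 1 = 5. So x = [1, 3, 5]. Check by forward convolution: y[0] = 1×1 = 1; y[1] = 1×3 + 3×1 = 6; y[2] = 3×3 + 5×1 = 14; y[3] = 5×3 = 15

[1, 3, 5]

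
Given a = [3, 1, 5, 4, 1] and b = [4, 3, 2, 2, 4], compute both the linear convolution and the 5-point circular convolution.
Linear: y_lin[0] = 3×4 = 12; y_lin[1] = 3×3 + 1×4 = 13; y_lin[2] = 3×2 + 1×3 + 5×4 = 29; y_lin[3] = 3×2 + 1×2 + 5×3 + 4×4 = 39; y_lin[4] = 3×4 + 1×2 + 5×2 + 4×3 + 1×4 = 40; y_lin[5] = 1×4 + 5×2 + 4×2 + 1×3 = 25; y_lin[6] = 5×4 + 4×2 + 1×2 = 30; y_lin[7] = 4×4 + 1×2 = 18; y_lin[8] = 1×4 = 4 → [12, 13, 29, 39, 40, 25, 30, 18, 4]. Circular (length 5): y[0] = 3×4 + 1×4 + 5×2 + 4×2 + 1×3 = 37; y[1] = 3×3 + 1×4 + 5×4 + 4×2 + 1×2 = 43; y[2] = 3×2 + 1×3 + 5×4 + 4×4 + 1×2 = 47; y[3] = 3×2 + 1×2 + 5×3 + 4×4 + 1×4 = 43; y[4] = 3×4 + 1×2 + 5×2 + 4×3 + 1×4 = 40 → [37, 43, 47, 43, 40]

Linear: [12, 13, 29, 39, 40, 25, 30, 18, 4], Circular: [37, 43, 47, 43, 40]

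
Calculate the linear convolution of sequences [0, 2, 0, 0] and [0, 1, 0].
y[0] = 0×0 = 0; y[1] = 0×1 + 2×0 = 0; y[2] = 0×0 + 2×1 + 0×0 = 2; y[3] = 2×0 + 0×1 + 0×0 = 0; y[4] = 0×0 + 0×1 = 0; y[5] = 0×0 = 0

[0, 0, 2, 0, 0, 0]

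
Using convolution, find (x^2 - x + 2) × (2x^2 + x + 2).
Ascending coefficients: a = [2, -1, 1], b = [2, 1, 2]. c[0] = 2×2 = 4; c[1] = 2×1 + -1×2 = 0; c[2] = 2×2 + -1×1 + 1×2 = 5; c[3] = -1×2 + 1×1 = -1; c[4] = 1×2 = 2. Result coefficients: [4, 0, 5, -1, 2] → 2x^4 - x^3 + 5x^2 + 4

2x^4 - x^3 + 5x^2 + 4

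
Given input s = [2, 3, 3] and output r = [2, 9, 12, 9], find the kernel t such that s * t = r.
Output length 4 = len(s) + len(t) - 1 ⇒ len(t) = 2. Solve t forward using t[k] = (r[k] - Σ_{i≥1} s[i]·t[k-i]) / s[0]: t[0] = r[0] / s[0] = 2 / 2 = 1; t[1] = (r[1] - 3×1) / s[0] = (9 - 3×1) / 2 = 3. So t = [1, 3]. Forward-check [2, 3, 3] * [1, 3]: r[0] = 2×1 = 2; r[1] = 2×3 + 3×1 = 9; r[2] = 3×3 + 3×1 = 12; r[3] = 3×3 = 9 → [2, 9, 12, 9] ✓

[1, 3]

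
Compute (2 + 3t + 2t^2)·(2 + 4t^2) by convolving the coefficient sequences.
Ascending coefficients: a = [2, 3, 2], b = [2, 0, 4]. c[0] = 2×2 = 4; c[1] = 2×0 + 3×2 = 6; c[2] = 2×4 + 3×0 + 2×2 = 12; c[3] = 3×4 + 2×0 = 12; c[4] = 2×4 = 8. Result coefficients: [4, 6, 12, 12, 8] → 4 + 6t + 12t^2 + 12t^3 + 8t^4

4 + 6t + 12t^2 + 12t^3 + 8t^4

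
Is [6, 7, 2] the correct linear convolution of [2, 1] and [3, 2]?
Recompute linear convolution of [2, 1] and [3, 2]: y[0] = 2×3 = 6; y[1] = 2×2 + 1×3 = 7; y[2] = 1×2 = 2 → [6, 7, 2]. Given [6, 7, 2] matches, so answer: Yes

Yes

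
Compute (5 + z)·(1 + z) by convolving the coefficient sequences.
Ascending coefficients: a = [5, 1], b = [1, 1]. c[0] = 5×1 = 5; c[1] = 5×1 + 1×1 = 6; c[2] = 1×1 = 1. Result coefficients: [5, 6, 1] → 5 + 6z + z^2

5 + 6z + z^2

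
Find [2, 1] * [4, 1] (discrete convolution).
y[0] = 2×4 = 8; y[1] = 2×1 + 1×4 = 6; y[2] = 1×1 = 1

[8, 6, 1]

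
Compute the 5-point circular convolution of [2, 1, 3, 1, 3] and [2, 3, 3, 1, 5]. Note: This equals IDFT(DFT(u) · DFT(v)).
Either evaluate y[k] = Σ_j u[j]·v[(k-j) mod 5] directly, or use IDFT(DFT(u) · DFT(v)). y[0] = 2×2 + 1×5 + 3×1 + 1×3 + 3×3 = 24; y[1] = 2×3 + 1×2 + 3×5 + 1×1 + 3×3 = 33; y[2] = 2×3 + 1×3 + 3×2 + 1×5 + 3×1 = 23; y[3] = 2×1 + 1×3 + 3×3 + 1×2 + 3×5 = 31; y[4] = 2×5 + 1×1 + 3×3 + 1×3 + 3×2 = 29. Result: [24, 33, 23, 31, 29]

[24, 33, 23, 31, 29]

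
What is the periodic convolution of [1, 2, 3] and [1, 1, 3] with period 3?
Use y[k] = Σ_j s[j]·t[(k-j) mod 3]. y[0] = 1×1 + 2×3 + 3×1 = 10; y[1] = 1×1 + 2×1 + 3×3 = 12; y[2] = 1×3 + 2×1 + 3×1 = 8. Result: [10, 12, 8]

[10, 12, 8]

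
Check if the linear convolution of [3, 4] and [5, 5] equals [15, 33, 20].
Recompute linear convolution of [3, 4] and [5, 5]: y[0] = 3×5 = 15; y[1] = 3×5 + 4×5 = 35; y[2] = 4×5 = 20 → [15, 35, 20]. Compare to given [15, 33, 20]: they differ at index 1: given 33, correct 35, so answer: No

No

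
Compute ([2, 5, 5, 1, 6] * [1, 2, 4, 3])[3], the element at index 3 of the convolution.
Use y[k] = Σ_i a[i]·b[k-i] at k=3. y[3] = 2×3 + 5×4 + 5×2 + 1×1 = 37

37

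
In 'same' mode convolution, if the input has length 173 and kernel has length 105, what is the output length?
'Same' mode returns an output with the same length as the input: 173

173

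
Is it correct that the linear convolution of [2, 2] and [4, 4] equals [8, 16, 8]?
Recompute linear convolution of [2, 2] and [4, 4]: y[0] = 2×4 = 8; y[1] = 2×4 + 2×4 = 16; y[2] = 2×4 = 8 → [8, 16, 8]. Given [8, 16, 8] matches, so answer: Yes

Yes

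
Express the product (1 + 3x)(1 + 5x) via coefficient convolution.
Ascending coefficients: a = [1, 3], b = [1, 5]. c[0] = 1×1 = 1; c[1] = 1×5 + 3×1 = 8; c[2] = 3×5 = 15. Result coefficients: [1, 8, 15] → 1 + 8x + 15x^2

1 + 8x + 15x^2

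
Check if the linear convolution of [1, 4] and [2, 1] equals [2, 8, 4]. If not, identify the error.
Recompute linear convolution of [1, 4] and [2, 1]: y[0] = 1×2 = 2; y[1] = 1×1 + 4×2 = 9; y[2] = 4×1 = 4 → [2, 9, 4]. Compare to given [2, 8, 4]: they differ at index 1: given 8, correct 9, so answer: No

No. Error at index 1: given 8, correct 9.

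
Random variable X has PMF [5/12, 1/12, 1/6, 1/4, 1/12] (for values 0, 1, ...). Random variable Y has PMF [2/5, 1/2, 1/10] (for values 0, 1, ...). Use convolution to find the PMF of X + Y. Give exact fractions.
P(X+Y=k) = Σ_i P(X=i)·P(Y=k-i) — a convolution of [5/12, 1/12, 1/6, 1/4, 1/12] and [2/5, 1/2, 1/10]. P(X+Y=0) = (5/12)×(2/5) = 1/6; P(X+Y=1) = (5/12)×(1/2) + (1/12)×(2/5) = 5/24 + 1/30 = 29/120; P(X+Y=2) = (5/12)×(1/10) + (1/12)×(1/2) + (1/6)×(2/5) = 1/24 + 1/24 + 1/15 = 3/20; P(X+Y=3) = (1/12)×(1/10) + (1/6)×(1/2) + (1/4)×(2/5) = 1/120 + 1/12 + 1/10 = 23/120; P(X+Y=4) = (1/6)×(1/10) + (1/4)×(1/2) + (1/12)×(2/5) = 1/60 + 1/8 + 1/30 = 7/40; P(X+Y=5) = (1/4)×(1/10) + (1/12)×(1/2) = 1/40 + 1/24 = 1/15; P(X+Y=6) = (1/12)×(1/10) = 1/120. PMF: [1/6, 29/120, 3/20, 23/120, 7/40, 1/15, 1/120] (sums to 1 ✓)

[1/6, 29/120, 3/20, 23/120, 7/40, 1/15, 1/120]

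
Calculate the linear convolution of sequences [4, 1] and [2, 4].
y[0] = 4×2 = 8; y[1] = 4×4 + 1×2 = 18; y[2] = 1×4 = 4

[8, 18, 4]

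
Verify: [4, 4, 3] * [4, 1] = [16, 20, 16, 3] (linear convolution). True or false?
Recompute linear convolution of [4, 4, 3] and [4, 1]: y[0] = 4×4 = 16; y[1] = 4×1 + 4×4 = 20; y[2] = 4×1 + 3×4 = 16; y[3] = 3×1 = 3 → [16, 20, 16, 3]. Given [16, 20, 16, 3] matches, so answer: Yes

Yes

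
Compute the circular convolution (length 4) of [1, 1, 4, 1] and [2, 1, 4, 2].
Use y[k] = Σ_j x[j]·h[(k-j) mod 4]. y[0] = 1×2 + 1×2 + 4×4 + 1×1 = 21; y[1] = 1×1 + 1×2 + 4×2 + 1×4 = 15; y[2] = 1×4 + 1×1 + 4×2 + 1×2 = 15; y[3] = 1×2 + 1×4 + 4×1 + 1×2 = 12. Result: [21, 15, 15, 12]

[21, 15, 15, 12]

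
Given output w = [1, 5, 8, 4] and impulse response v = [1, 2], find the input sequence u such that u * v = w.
Deconvolve w=[1, 5, 8, 4] by v=[1, 2]. Since v[0]=1, solve forward: u[0] = w[0] / 1 = 1; u[1] = (w[1] - 1×2) / 1 = 3; u[2] = (w[2] - 3×2) / 1 = 2. So u = [1, 3, 2]. Check by forward convolution: w[0] = 1×1 = 1; w[1] = 1×2 + 3×1 = 5; w[2] = 3×2 + 2×1 = 8; w[3] = 2×2 = 4

[1, 3, 2]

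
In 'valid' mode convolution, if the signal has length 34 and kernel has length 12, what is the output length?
'Valid' mode counts only positions where the kernel fully overlaps the signal: m - n + 1 = 34 - 12 + 1 = 23

23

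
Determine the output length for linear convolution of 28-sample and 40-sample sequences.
Linear/full convolution length: m + n - 1 = 28 + 40 - 1 = 67

67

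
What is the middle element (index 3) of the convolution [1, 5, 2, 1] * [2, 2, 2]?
Use y[k] = Σ_i a[i]·b[k-i] at k=3. y[3] = 5×2 + 2×2 + 1×2 = 16

16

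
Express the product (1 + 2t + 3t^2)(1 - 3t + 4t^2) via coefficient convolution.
Ascending coefficients: a = [1, 2, 3], b = [1, -3, 4]. c[0] = 1×1 = 1; c[1] = 1×-3 + 2×1 = -1; c[2] = 1×4 + 2×-3 + 3×1 = 1; c[3] = 2×4 + 3×-3 = -1; c[4] = 3×4 = 12. Result coefficients: [1, -1, 1, -1, 12] → 1 - t + t^2 - t^3 + 12t^4

1 - t + t^2 - t^3 + 12t^4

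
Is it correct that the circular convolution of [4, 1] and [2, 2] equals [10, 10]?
Recompute circular convolution of [4, 1] and [2, 2]: y[0] = 4×2 + 1×2 = 10; y[1] = 4×2 + 1×2 = 10 → [10, 10]. Given [10, 10] matches, so answer: Yes

Yes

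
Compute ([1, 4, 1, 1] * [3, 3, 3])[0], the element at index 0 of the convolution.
Use y[k] = Σ_i a[i]·b[k-i] at k=0. y[0] = 1×3 = 3

3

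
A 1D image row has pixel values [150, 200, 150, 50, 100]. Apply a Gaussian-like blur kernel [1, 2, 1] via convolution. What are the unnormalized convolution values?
Convolve image row [150, 200, 150, 50, 100] with kernel [1, 2, 1]: y[0] = 150×1 = 150; y[1] = 150×2 + 200×1 = 500; y[2] = 150×1 + 200×2 + 150×1 = 700; y[3] = 200×1 + 150×2 + 50×1 = 550; y[4] = 150×1 + 50×2 + 100×1 = 350; y[5] = 50×1 + 100×2 = 250; y[6] = 100×1 = 100 → [150, 500, 700, 550, 350, 250, 100]. Normalization factor = sum(kernel) = 4.

[150, 500, 700, 550, 350, 250, 100]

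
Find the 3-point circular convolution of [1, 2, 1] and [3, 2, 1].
Use y[k] = Σ_j x[j]·h[(k-j) mod 3]. y[0] = 1×3 + 2×1 + 1×2 = 7; y[1] = 1×2 + 2×3 + 1×1 = 9; y[2] = 1×1 + 2×2 + 1×3 = 8. Result: [7, 9, 8]

[7, 9, 8]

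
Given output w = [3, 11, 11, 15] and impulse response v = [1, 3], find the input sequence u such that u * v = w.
Deconvolve w=[3, 11, 11, 15] by v=[1, 3]. Since v[0]=1, solve forward: u[0] = w[0] / 1 = 3; u[1] = (w[1] - 3×3) / 1 = 2; u[2] = (w[2] - 2×3) / 1 = 5. So u = [3, 2, 5]. Check by forward convolution: w[0] = 3×1 = 3; w[1] = 3×3 + 2×1 = 11; w[2] = 2×3 + 5×1 = 11; w[3] = 5×3 = 15

[3, 2, 5]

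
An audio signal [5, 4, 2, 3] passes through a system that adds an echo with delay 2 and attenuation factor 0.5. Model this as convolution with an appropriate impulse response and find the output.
Direct-path + delayed-attenuated-path model → impulse response h = [1, 0, 0.5] (1 at lag 0, 0.5 at lag 2). Output y[n] = x[n] + 0.5·x[n - 2] (with x[n] = 0 outside 0..3): y[0] = 5 + 0.5×0 = 5; y[1] = 4 + 0.5×0 = 4; y[2] = 2 + 0.5×5 = 4.5; y[3] = 3 + 0.5×4 = 5.0; y[4] = 0 + 0.5×2 = 1.0; y[5] = 0 + 0.5×3 = 1.5. So y = [5, 4, 4.5, 5.0, 1.0, 1.5]

[5, 4, 4.5, 5.0, 1.0, 1.5]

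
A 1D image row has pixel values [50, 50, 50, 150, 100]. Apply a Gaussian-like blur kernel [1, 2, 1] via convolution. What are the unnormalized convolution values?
Convolve image row [50, 50, 50, 150, 100] with kernel [1, 2, 1]: y[0] = 50×1 = 50; y[1] = 50×2 + 50×1 = 150; y[2] = 50×1 + 50×2 + 50×1 = 200; y[3] = 50×1 + 50×2 + 150×1 = 300; y[4] = 50×1 + 150×2 + 100×1 = 450; y[5] = 150×1 + 100×2 = 350; y[6] = 100×1 = 100 → [50, 150, 200, 300, 450, 350, 100]. Normalization factor = sum(kernel) = 4.

[50, 150, 200, 300, 450, 350, 100]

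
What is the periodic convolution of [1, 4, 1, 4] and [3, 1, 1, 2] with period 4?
Use y[k] = Σ_j s[j]·t[(k-j) mod 4]. y[0] = 1×3 + 4×2 + 1×1 + 4×1 = 16; y[1] = 1×1 + 4×3 + 1×2 + 4×1 = 19; y[2] = 1×1 + 4×1 + 1×3 + 4×2 = 16; y[3] = 1×2 + 4×1 + 1×1 + 4×3 = 19. Result: [16, 19, 16, 19]

[16, 19, 16, 19]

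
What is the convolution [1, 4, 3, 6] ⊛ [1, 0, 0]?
y[0] = 1×1 = 1; y[1] = 1×0 + 4×1 = 4; y[2] = 1×0 + 4×0 + 3×1 = 3; y[3] = 4×0 + 3×0 + 6×1 = 6; y[4] = 3×0 + 6×0 = 0; y[5] = 6×0 = 0

[1, 4, 3, 6, 0, 0]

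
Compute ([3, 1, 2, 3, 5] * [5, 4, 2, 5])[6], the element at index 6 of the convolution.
Use y[k] = Σ_i a[i]·b[k-i] at k=6. y[6] = 3×5 + 5×2 = 25

25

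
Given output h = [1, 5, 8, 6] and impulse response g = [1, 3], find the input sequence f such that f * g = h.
Deconvolve h=[1, 5, 8, 6] by g=[1, 3]. Since g[0]=1, solve forward: f[0] = h[0] / 1 = 1; f[1] = (h[1] - 1×3) / 1 = 2; f[2] = (h[2] - 2×3) / 1 = 2. So f = [1, 2, 2]. Check by forward convolution: h[0] = 1×1 = 1; h[1] = 1×3 + 2×1 = 5; h[2] = 2×3 + 2×1 = 8; h[3] = 2×3 = 6

[1, 2, 2]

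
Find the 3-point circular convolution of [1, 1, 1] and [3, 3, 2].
Use y[k] = Σ_j s[j]·t[(k-j) mod 3]. y[0] = 1×3 + 1×2 + 1×3 = 8; y[1] = 1×3 + 1×3 + 1×2 = 8; y[2] = 1×2 + 1×3 + 1×3 = 8. Result: [8, 8, 8]

[8, 8, 8]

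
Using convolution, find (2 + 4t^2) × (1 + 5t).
Ascending coefficients: a = [2, 0, 4], b = [1, 5]. c[0] = 2×1 = 2; c[1] = 2×5 + 0×1 = 10; c[2] = 0×5 + 4×1 = 4; c[3] = 4×5 = 20. Result coefficients: [2, 10, 4, 20] → 2 + 10t + 4t^2 + 20t^3

2 + 10t + 4t^2 + 20t^3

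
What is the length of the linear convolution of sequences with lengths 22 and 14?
Linear/full convolution length: m + n - 1 = 22 + 14 - 1 = 35

35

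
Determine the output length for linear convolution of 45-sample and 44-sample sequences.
Linear/full convolution length: m + n - 1 = 45 + 44 - 1 = 88

88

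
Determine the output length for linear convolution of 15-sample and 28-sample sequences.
Linear/full convolution length: m + n - 1 = 15 + 28 - 1 = 42

42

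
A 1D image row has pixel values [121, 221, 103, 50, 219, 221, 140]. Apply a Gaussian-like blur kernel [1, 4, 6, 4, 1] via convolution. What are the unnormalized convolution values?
Convolve image row [121, 221, 103, 50, 219, 221, 140] with kernel [1, 4, 6, 4, 1]: y[0] = 121×1 = 121; y[1] = 121×4 + 221×1 = 705; y[2] = 121×6 + 221×4 + 103×1 = 1713; y[3] = 121×4 + 221×6 + 103×4 + 50×1 = 2272; y[4] = 121×1 + 221×4 + 103×6 + 50×4 + 219×1 = 2042; y[5] = 221×1 + 103×4 + 50×6 + 219×4 + 221×1 = 2030; y[6] = 103×1 + 50×4 + 219×6 + 221×4 + 140×1 = 2641; y[7] = 50×1 + 219×4 + 221×6 + 140×4 = 2812; y[8] = 219×1 + 221×4 + 140×6 = 1943; y[9] = 221×1 + 140×4 = 781; y[10] = 140×1 = 140 → [121, 705, 1713, 2272, 2042, 2030, 2641, 2812, 1943, 781, 140]. Normalization factor = sum(kernel) = 16.

[121, 705, 1713, 2272, 2042, 2030, 2641, 2812, 1943, 781, 140]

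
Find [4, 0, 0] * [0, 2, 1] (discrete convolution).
y[0] = 4×0 = 0; y[1] = 4×2 + 0×0 = 8; y[2] = 4×1 + 0×2 + 0×0 = 4; y[3] = 0×1 + 0×2 = 0; y[4] = 0×1 = 0

[0, 8, 4, 0, 0]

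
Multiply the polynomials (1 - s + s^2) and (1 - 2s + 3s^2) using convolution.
Ascending coefficients: a = [1, -1, 1], b = [1, -2, 3]. c[0] = 1×1 = 1; c[1] = 1×-2 + -1×1 = -3; c[2] = 1×3 + -1×-2 + 1×1 = 6; c[3] = -1×3 + 1×-2 = -5; c[4] = 1×3 = 3. Result coefficients: [1, -3, 6, -5, 3] → 1 - 3s + 6s^2 - 5s^3 + 3s^4

1 - 3s + 6s^2 - 5s^3 + 3s^4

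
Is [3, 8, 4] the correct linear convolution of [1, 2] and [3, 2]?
Recompute linear convolution of [1, 2] and [3, 2]: y[0] = 1×3 = 3; y[1] = 1×2 + 2×3 = 8; y[2] = 2×2 = 4 → [3, 8, 4]. Given [3, 8, 4] matches, so answer: Yes

Yes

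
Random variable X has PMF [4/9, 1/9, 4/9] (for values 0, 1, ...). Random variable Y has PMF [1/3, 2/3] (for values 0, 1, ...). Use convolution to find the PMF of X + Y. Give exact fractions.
P(X+Y=k) = Σ_i P(X=i)·P(Y=k-i) — a convolution of [4/9, 1/9, 4/9] and [1/3, 2/3]. P(X+Y=0) = (4/9)×(1/3) = 4/27; P(X+Y=1) = (4/9)×(2/3) + (1/9)×(1/3) = 8/27 + 1/27 = 1/3; P(X+Y=2) = (1/9)×(2/3) + (4/9)×(1/3) = 2/27 + 4/27 = 2/9; P(X+Y=3) = (4/9)×(2/3) = 8/27. PMF: [4/27, 1/3, 2/9, 8/27] (sums to 1 ✓)

[4/27, 1/3, 2/9, 8/27]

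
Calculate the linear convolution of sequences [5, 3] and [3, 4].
y[0] = 5×3 = 15; y[1] = 5×4 + 3×3 = 29; y[2] = 3×4 = 12

[15, 29, 12]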